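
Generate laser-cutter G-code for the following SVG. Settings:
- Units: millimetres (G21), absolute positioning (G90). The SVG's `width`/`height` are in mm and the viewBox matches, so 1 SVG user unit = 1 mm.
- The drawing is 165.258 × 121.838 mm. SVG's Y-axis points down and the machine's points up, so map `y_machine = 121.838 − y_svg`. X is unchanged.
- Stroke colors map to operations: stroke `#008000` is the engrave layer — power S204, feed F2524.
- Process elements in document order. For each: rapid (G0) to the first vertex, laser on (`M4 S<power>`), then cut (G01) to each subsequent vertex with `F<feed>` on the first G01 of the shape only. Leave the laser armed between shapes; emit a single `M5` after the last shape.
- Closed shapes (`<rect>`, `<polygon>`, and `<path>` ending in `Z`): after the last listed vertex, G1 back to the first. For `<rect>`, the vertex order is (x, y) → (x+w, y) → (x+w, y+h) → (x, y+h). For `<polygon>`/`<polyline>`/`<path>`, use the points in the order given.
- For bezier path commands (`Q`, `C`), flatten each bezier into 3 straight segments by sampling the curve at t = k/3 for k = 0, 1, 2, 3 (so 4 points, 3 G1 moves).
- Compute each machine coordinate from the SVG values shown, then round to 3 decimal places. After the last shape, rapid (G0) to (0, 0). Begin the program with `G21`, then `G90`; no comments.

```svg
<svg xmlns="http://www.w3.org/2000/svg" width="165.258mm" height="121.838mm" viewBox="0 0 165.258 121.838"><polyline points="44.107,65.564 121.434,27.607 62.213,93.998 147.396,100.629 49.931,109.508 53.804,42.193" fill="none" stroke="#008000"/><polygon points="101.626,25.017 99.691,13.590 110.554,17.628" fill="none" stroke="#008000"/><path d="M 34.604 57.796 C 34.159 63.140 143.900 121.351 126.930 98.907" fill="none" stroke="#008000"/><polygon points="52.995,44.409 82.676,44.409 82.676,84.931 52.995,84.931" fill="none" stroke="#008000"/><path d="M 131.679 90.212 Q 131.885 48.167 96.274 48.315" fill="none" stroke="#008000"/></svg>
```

G21
G90
G0 X44.107 Y56.274
M4 S204
G01 X121.434 Y94.231 F2524
G01 X62.213 Y27.840
G01 X147.396 Y21.209
G01 X49.931 Y12.330
G01 X53.804 Y79.645
G0 X101.626 Y96.821
M4 S204
G01 X99.691 Y108.248 F2524
G01 X110.554 Y104.210
G01 X101.626 Y96.821
G0 X34.604 Y64.042
M4 S204
G01 X62.114 Y46.021 F2524
G01 X110.437 Y22.427
G01 X126.930 Y22.931
G0 X52.995 Y77.429
M4 S204
G01 X82.676 Y77.429 F2524
G01 X82.676 Y36.907
G01 X52.995 Y36.907
G01 X52.995 Y77.429
G0 X131.679 Y31.626
M4 S204
G01 X127.837 Y54.968 F2524
G01 X116.035 Y68.934
G01 X96.274 Y73.523
M5
G0 X0.000 Y0.000

1 u = 1 mm; y_m = 121.838 − y.

[1] `<polyline>` open polyline, #008000→engrave S204 F2524: (44.107,56.274) → (121.434,94.231) → (62.213,27.840) → (147.396,21.209) → (49.931,12.330) → (53.804,79.645)

[2] `<polygon>` regular polygon, #008000→engrave S204 F2524: (101.626,96.821) → (99.691,108.248) → (110.554,104.210) → (101.626,96.821) (closed)

[3] `<path>` cubic bezier, #008000→engrave S204 F2524: (34.604,64.042) → (62.114,46.021) → (110.437,22.427) → (126.930,22.931)

[4] `<polygon>` rectangle, #008000→engrave S204 F2524: (52.995,77.429) → (82.676,77.429) → (82.676,36.907) → (52.995,36.907) → (52.995,77.429) (closed)

[5] `<path>` quadratic bezier, #008000→engrave S204 F2524: (131.679,31.626) → (127.837,54.968) → (116.035,68.934) → (96.274,73.523)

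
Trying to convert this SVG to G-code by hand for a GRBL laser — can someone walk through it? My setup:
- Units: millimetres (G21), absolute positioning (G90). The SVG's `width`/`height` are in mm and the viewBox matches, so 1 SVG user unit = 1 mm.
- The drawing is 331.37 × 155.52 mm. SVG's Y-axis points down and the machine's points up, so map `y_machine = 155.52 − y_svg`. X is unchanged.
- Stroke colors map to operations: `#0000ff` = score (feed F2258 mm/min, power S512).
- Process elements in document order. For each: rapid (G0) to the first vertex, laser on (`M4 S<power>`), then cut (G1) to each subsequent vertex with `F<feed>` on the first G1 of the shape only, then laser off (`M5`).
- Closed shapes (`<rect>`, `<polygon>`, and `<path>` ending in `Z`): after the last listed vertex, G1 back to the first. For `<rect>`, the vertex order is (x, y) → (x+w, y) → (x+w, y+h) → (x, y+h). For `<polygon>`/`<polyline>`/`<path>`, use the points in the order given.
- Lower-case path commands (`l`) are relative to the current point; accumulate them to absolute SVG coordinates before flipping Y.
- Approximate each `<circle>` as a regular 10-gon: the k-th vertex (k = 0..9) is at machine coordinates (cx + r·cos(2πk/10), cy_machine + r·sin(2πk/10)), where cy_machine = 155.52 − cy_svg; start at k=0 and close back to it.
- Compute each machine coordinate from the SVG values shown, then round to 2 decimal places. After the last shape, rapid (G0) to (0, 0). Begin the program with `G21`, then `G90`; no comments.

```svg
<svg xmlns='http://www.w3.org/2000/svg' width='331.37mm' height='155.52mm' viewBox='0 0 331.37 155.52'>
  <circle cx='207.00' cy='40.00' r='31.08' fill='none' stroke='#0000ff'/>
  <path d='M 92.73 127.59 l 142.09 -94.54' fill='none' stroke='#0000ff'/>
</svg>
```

G21
G90
G0 X238.08 Y115.52
M4 S512
G1 X232.14 Y133.79 F2258
G1 X216.60 Y145.08
G1 X197.40 Y145.08
G1 X181.86 Y133.79
G1 X175.92 Y115.52
G1 X181.86 Y97.25
G1 X197.40 Y85.96
G1 X216.60 Y85.96
G1 X232.14 Y97.25
G1 X238.08 Y115.52
M5
G0 X92.73 Y27.93
M4 S512
G1 X234.82 Y122.47 F2258
M5
G0 X0.00 Y0.00

1 u = 1 mm; y_m = 155.52 − y.

[1] `<circle>` circle, #0000ff→score S512 F2258: (238.08,115.52) → (232.14,133.79) → (216.60,145.08) → (197.40,145.08) → (181.86,133.79) → (175.92,115.52) → (181.86,97.25) → (197.40,85.96) → (216.60,85.96) → (232.14,97.25) → (238.08,115.52) (closed)

[2] `<path>` line segment, #0000ff→score S512 F2258: (92.73,27.93) → (234.82,122.47)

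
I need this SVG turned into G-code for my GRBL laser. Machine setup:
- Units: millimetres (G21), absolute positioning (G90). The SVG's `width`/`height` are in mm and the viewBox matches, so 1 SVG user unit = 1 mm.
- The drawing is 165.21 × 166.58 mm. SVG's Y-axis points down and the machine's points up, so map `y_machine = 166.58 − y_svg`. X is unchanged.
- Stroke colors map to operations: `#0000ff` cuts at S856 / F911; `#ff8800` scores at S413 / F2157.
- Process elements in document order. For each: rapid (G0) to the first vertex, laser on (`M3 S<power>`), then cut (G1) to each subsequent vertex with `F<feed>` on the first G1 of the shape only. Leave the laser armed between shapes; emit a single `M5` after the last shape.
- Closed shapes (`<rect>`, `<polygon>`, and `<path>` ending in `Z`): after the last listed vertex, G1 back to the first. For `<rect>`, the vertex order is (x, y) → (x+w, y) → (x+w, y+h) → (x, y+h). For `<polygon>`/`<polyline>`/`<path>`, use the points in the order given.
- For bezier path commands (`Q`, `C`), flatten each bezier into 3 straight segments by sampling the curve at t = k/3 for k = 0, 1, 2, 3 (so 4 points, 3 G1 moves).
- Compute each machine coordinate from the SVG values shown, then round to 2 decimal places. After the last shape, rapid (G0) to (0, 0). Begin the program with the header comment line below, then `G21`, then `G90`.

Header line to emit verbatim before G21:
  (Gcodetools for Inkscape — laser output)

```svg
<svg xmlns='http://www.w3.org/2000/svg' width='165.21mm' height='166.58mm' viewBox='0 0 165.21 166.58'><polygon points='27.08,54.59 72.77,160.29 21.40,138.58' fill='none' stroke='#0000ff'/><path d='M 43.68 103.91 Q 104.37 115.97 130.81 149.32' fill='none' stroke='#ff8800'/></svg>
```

1 u = 1 mm; y_m = 166.58 − y.

[1] `<polygon>` closed polygon, #0000ff→cut S856 F911: (27.08,111.99) → (72.77,6.29) → (21.40,28.00) → (27.08,111.99) (closed)

[2] `<path>` quadratic bezier, #ff8800→score S413 F2157: (43.68,62.67) → (80.33,52.26) → (109.38,37.13) → (130.81,17.26)

(Gcodetools for Inkscape — laser output)
G21
G90
G0 X27.08 Y111.99
M3 S856
G1 X72.77 Y6.29 F911
G1 X21.40 Y28.00
G1 X27.08 Y111.99
G0 X43.68 Y62.67
M3 S413
G1 X80.33 Y52.26 F2157
G1 X109.38 Y37.13
G1 X130.81 Y17.26
M5
G0 X0.00 Y0.00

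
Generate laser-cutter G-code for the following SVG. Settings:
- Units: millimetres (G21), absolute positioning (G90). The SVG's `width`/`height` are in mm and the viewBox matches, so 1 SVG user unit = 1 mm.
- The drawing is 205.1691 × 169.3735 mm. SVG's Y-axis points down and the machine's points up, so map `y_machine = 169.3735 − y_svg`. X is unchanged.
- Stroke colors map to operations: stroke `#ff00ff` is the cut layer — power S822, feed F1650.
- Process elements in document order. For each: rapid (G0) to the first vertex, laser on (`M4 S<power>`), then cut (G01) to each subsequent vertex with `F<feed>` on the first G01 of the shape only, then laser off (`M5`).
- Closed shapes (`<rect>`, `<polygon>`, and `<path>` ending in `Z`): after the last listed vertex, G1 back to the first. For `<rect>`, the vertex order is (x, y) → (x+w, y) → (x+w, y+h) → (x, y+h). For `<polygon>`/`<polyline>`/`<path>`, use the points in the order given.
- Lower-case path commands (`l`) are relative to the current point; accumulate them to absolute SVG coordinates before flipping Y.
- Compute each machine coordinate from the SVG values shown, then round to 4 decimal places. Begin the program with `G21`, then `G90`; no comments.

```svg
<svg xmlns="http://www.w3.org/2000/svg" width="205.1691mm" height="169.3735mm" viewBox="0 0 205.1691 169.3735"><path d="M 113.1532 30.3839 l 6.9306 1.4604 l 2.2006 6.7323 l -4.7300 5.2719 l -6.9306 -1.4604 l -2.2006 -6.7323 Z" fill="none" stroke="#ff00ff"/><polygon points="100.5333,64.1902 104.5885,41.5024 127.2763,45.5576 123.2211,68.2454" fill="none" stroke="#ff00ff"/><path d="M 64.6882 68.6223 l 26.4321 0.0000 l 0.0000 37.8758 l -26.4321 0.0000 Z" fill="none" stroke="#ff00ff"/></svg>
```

1 u = 1 mm; y_m = 169.3735 − y.

[1] `<path>` regular polygon, #ff00ff→cut S822 F1650: (113.1532,138.9896) → (120.0838,137.5292) → (122.2844,130.7969) → (117.5544,125.5250) → (110.6238,126.9854) → (108.4232,133.7177) → (113.1532,138.9896) (closed)

[2] `<polygon>` regular polygon, #ff00ff→cut S822 F1650: (100.5333,105.1833) → (104.5885,127.8711) → (127.2763,123.8159) → (123.2211,101.1281) → (100.5333,105.1833) (closed)

[3] `<path>` rectangle, #ff00ff→cut S822 F1650: (64.6882,100.7512) → (91.1203,100.7512) → (91.1203,62.8754) → (64.6882,62.8754) → (64.6882,100.7512) (closed)

G21
G90
G0 X113.1532 Y138.9896
M4 S822
G01 X120.0838 Y137.5292 F1650
G01 X122.2844 Y130.7969
G01 X117.5544 Y125.5250
G01 X110.6238 Y126.9854
G01 X108.4232 Y133.7177
G01 X113.1532 Y138.9896
M5
G0 X100.5333 Y105.1833
M4 S822
G01 X104.5885 Y127.8711 F1650
G01 X127.2763 Y123.8159
G01 X123.2211 Y101.1281
G01 X100.5333 Y105.1833
M5
G0 X64.6882 Y100.7512
M4 S822
G01 X91.1203 Y100.7512 F1650
G01 X91.1203 Y62.8754
G01 X64.6882 Y62.8754
G01 X64.6882 Y100.7512
M5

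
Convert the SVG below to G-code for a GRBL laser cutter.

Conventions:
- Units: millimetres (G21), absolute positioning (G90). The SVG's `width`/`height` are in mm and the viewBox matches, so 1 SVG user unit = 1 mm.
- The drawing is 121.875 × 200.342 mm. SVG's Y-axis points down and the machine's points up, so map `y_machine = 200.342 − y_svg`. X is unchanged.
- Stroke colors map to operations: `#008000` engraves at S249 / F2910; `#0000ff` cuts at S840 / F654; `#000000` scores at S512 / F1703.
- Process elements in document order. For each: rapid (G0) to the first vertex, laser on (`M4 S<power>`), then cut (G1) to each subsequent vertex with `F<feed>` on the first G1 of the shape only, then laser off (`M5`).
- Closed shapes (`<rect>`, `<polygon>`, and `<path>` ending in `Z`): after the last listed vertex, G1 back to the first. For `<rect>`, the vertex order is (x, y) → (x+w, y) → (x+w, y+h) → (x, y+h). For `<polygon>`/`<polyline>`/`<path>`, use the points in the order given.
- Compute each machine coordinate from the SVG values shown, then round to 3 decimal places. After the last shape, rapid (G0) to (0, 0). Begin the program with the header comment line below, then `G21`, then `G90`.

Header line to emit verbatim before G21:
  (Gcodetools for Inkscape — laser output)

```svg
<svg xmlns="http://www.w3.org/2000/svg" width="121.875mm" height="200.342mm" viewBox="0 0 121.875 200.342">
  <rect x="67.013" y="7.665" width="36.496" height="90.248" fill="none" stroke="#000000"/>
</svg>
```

viewBox `0 0 121.875 200.342` with mm width/height → 1 unit = 1 mm. Flip: y_m = 200.342 − y_svg.

**Shape 1** — `<rect>` rectangle, stroke `#000000` → score (S512, F1703). Machine vertices: (67.013,192.677) → (103.509,192.677) → (103.509,102.429) → (67.013,102.429) → (67.013,192.677). Closed: final G1 returns to the first vertex.

(Gcodetools for Inkscape — laser output)
G21
G90
G0 X67.013 Y192.677
M4 S512
G1 X103.509 Y192.677 F1703
G1 X103.509 Y102.429
G1 X67.013 Y102.429
G1 X67.013 Y192.677
M5
G0 X0.000 Y0.000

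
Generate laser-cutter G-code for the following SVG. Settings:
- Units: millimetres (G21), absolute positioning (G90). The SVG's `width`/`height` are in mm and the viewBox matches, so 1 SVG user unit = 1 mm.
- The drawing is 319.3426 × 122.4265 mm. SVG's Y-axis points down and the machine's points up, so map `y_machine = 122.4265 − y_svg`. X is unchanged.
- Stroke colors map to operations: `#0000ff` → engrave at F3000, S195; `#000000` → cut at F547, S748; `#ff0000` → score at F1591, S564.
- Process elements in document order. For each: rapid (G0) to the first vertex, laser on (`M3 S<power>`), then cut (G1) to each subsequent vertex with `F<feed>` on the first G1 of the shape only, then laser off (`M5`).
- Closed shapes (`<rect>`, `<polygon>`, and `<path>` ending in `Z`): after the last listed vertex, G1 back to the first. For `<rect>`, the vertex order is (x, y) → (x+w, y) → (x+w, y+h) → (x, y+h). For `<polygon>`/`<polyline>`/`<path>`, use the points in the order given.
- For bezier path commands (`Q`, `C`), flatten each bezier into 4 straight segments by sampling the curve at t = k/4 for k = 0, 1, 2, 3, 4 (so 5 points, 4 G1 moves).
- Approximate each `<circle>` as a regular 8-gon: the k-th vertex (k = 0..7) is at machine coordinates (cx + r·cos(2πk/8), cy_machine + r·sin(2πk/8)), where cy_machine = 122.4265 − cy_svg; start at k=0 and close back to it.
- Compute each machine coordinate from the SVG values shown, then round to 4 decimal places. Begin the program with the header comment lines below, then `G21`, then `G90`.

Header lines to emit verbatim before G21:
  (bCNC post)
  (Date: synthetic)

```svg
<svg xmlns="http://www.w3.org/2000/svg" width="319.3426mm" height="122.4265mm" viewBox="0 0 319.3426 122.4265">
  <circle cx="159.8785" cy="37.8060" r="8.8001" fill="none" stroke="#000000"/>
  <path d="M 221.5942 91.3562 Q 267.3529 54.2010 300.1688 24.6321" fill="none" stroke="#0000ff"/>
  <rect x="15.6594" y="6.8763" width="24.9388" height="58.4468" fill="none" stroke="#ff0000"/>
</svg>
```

(bCNC post)
(Date: synthetic)
G21
G90
G0 X168.6786 Y84.6205
M3 S748
G1 X166.1011 Y90.8431 F547
G1 X159.8785 Y93.4206
G1 X153.6559 Y90.8431
G1 X151.0784 Y84.6205
G1 X153.6559 Y78.3979
G1 X159.8785 Y75.8204
G1 X166.1011 Y78.3979
G1 X168.6786 Y84.6205
M5
G0 X221.5942 Y31.0703
M3 S195
G1 X243.6646 Y49.1738 F3000
G1 X264.1172 Y66.3289
G1 X282.9519 Y82.5358
G1 X300.1688 Y97.7944
M5
G0 X15.6594 Y115.5502
M3 S564
G1 X40.5982 Y115.5502 F1591
G1 X40.5982 Y57.1034
G1 X15.6594 Y57.1034
G1 X15.6594 Y115.5502
M5

Since the viewBox matches the mm dimensions, user units are millimetres directly. The only transform is the Y-flip y_m = 122.4265 − y_svg.

Shape 1 is a circle drawn with `<circle>`. Its stroke #000000 means cut at S748, F547. After flipping Y the toolpath is (168.6786,84.6205) → (166.1011,90.8431) → (159.8785,93.4206) → (153.6559,90.8431) → (151.0784,84.6205) → (153.6559,78.3979) → (159.8785,75.8204) → (166.1011,78.3979) → (168.6786,84.6205), returning to the start.

Shape 2 is a quadratic bezier drawn with `<path>`. Its stroke #0000ff means engrave at S195, F3000. After flipping Y the toolpath is (221.5942,31.0703) → (243.6646,49.1738) → (264.1172,66.3289) → (282.9519,82.5358) → (300.1688,97.7944).

Shape 3 is a rectangle drawn with `<rect>`. Its stroke #ff0000 means score at S564, F1591. After flipping Y the toolpath is (15.6594,115.5502) → (40.5982,115.5502) → (40.5982,57.1034) → (15.6594,57.1034) → (15.6594,115.5502), returning to the start.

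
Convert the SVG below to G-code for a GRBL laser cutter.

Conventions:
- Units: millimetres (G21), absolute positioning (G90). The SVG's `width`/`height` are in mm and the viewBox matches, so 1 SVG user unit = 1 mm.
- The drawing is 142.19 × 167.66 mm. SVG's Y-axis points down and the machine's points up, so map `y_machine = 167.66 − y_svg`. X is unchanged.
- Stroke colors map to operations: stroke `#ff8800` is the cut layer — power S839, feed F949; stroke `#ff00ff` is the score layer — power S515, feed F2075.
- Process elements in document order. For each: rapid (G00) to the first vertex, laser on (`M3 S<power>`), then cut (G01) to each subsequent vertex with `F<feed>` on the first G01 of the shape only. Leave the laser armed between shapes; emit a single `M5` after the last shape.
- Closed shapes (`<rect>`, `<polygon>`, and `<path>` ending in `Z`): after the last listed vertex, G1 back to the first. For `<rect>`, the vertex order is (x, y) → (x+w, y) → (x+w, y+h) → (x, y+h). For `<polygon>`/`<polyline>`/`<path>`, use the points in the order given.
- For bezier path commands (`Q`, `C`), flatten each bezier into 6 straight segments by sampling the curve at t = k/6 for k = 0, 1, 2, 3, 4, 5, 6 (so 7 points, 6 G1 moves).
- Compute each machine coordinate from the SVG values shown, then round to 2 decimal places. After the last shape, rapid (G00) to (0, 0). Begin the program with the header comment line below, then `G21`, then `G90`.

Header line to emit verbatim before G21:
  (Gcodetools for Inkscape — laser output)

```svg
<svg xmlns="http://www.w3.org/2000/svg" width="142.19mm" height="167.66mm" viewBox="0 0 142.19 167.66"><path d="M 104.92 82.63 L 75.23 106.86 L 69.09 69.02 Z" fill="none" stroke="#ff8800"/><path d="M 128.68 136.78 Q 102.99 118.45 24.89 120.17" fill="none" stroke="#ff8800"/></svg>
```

Since the viewBox matches the mm dimensions, user units are millimetres directly. The only transform is the Y-flip y_m = 167.66 − y_svg.

Shape 1 is a regular polygon drawn with `<path>`. Its stroke #ff8800 means cut at S839, F949. After flipping Y the toolpath is (104.92,85.03) → (75.23,60.80) → (69.09,98.64) → (104.92,85.03), returning to the start.

Shape 2 is a quadratic bezier drawn with `<path>`. Its stroke #ff8800 means cut at S839, F949. After flipping Y the toolpath is (128.68,30.88) → (118.66,36.43) → (105.73,40.87) → (89.89,44.20) → (71.13,46.41) → (49.47,47.51) → (24.89,47.49).

(Gcodetools for Inkscape — laser output)
G21
G90
G00 X104.92 Y85.03
M3 S839
G01 X75.23 Y60.80 F949
G01 X69.09 Y98.64
G01 X104.92 Y85.03
G00 X128.68 Y30.88
M3 S839
G01 X118.66 Y36.43 F949
G01 X105.73 Y40.87
G01 X89.89 Y44.20
G01 X71.13 Y46.41
G01 X49.47 Y47.51
G01 X24.89 Y47.49
M5
G00 X0.00 Y0.00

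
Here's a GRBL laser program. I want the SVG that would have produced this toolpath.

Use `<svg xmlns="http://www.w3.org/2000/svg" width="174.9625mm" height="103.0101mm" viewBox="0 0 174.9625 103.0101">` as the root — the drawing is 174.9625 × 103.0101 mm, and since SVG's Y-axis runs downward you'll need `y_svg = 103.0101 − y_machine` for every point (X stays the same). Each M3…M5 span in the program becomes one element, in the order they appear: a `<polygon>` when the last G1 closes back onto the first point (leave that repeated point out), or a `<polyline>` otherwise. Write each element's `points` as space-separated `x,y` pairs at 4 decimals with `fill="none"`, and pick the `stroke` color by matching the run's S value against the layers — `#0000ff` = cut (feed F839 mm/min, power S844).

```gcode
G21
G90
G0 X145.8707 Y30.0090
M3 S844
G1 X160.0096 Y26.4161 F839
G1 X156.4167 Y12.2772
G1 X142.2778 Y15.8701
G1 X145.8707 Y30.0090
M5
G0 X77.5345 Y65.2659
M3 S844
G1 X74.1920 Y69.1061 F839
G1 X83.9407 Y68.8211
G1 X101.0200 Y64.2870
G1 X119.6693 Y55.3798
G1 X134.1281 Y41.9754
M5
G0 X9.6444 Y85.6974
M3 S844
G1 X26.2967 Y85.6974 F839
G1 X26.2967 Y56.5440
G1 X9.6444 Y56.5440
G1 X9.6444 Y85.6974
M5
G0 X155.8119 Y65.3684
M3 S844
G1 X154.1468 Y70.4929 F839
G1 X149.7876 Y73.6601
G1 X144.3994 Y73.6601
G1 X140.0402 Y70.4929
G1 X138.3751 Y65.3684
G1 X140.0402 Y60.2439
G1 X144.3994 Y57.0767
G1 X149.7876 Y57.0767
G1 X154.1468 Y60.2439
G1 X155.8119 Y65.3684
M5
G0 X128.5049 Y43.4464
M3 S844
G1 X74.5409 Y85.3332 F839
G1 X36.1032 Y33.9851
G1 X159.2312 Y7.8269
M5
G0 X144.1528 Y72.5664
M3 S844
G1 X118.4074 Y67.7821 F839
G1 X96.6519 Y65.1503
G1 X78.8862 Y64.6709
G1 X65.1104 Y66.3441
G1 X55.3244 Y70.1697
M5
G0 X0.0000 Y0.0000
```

y_svg = 103.0101 − y_m. Every run uses S844, so all elements get stroke `#0000ff` (cut).

[1] closed run; points: 145.8707,73.0011 160.0096,76.5940 156.4167,90.7329 142.2778,87.1400

[2] open run; points: 77.5345,37.7442 74.1920,33.9040 83.9407,34.1890 101.0200,38.7231 119.6693,47.6303 134.1281,61.0347

[3] closed run; points: 9.6444,17.3127 26.2967,17.3127 26.2967,46.4661 9.6444,46.4661

[4] closed run; points: 155.8119,37.6417 154.1468,32.5172 149.7876,29.3500 144.3994,29.3500 140.0402,32.5172 138.3751,37.6417 140.0402,42.7662 144.3994,45.9334 149.7876,45.9334 154.1468,42.7662

[5] open run; points: 128.5049,59.5637 74.5409,17.6769 36.1032,69.0250 159.2312,95.1832

[6] open run; points: 144.1528,30.4437 118.4074,35.2280 96.6519,37.8598 78.8862,38.3392 65.1104,36.6660 55.3244,32.8404

<svg xmlns="http://www.w3.org/2000/svg" width="174.9625mm" height="103.0101mm" viewBox="0 0 174.9625 103.0101">
  <polygon points="145.8707,73.0011 160.0096,76.5940 156.4167,90.7329 142.2778,87.1400" fill="none" stroke="#0000ff"/>
  <polyline points="77.5345,37.7442 74.1920,33.9040 83.9407,34.1890 101.0200,38.7231 119.6693,47.6303 134.1281,61.0347" fill="none" stroke="#0000ff"/>
  <polygon points="9.6444,17.3127 26.2967,17.3127 26.2967,46.4661 9.6444,46.4661" fill="none" stroke="#0000ff"/>
  <polygon points="155.8119,37.6417 154.1468,32.5172 149.7876,29.3500 144.3994,29.3500 140.0402,32.5172 138.3751,37.6417 140.0402,42.7662 144.3994,45.9334 149.7876,45.9334 154.1468,42.7662" fill="none" stroke="#0000ff"/>
  <polyline points="128.5049,59.5637 74.5409,17.6769 36.1032,69.0250 159.2312,95.1832" fill="none" stroke="#0000ff"/>
  <polyline points="144.1528,30.4437 118.4074,35.2280 96.6519,37.8598 78.8862,38.3392 65.1104,36.6660 55.3244,32.8404" fill="none" stroke="#0000ff"/>
</svg>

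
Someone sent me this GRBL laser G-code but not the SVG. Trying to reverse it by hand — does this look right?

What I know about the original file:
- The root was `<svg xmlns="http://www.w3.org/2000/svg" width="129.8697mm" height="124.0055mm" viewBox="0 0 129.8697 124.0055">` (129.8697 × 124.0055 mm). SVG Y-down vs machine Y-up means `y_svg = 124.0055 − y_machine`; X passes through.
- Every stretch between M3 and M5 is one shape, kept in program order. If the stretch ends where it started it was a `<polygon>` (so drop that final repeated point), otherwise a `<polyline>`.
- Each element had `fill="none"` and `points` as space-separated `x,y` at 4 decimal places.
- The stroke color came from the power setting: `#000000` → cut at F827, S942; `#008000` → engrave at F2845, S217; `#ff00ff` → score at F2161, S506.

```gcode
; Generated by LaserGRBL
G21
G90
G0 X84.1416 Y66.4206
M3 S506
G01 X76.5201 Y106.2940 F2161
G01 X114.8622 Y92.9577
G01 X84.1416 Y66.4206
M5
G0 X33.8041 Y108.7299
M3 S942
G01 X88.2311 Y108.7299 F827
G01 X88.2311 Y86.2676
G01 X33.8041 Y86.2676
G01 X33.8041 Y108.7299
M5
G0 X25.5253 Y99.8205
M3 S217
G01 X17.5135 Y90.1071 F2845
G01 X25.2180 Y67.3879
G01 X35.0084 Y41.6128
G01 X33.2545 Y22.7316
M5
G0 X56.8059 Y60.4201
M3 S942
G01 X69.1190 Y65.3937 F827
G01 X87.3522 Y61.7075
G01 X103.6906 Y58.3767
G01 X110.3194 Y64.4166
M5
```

<svg xmlns="http://www.w3.org/2000/svg" width="129.8697mm" height="124.0055mm" viewBox="0 0 129.8697 124.0055">
  <polygon points="84.1416,57.5849 76.5201,17.7115 114.8622,31.0478" fill="none" stroke="#ff00ff"/>
  <polygon points="33.8041,15.2756 88.2311,15.2756 88.2311,37.7379 33.8041,37.7379" fill="none" stroke="#000000"/>
  <polyline points="25.5253,24.1850 17.5135,33.8984 25.2180,56.6176 35.0084,82.3927 33.2545,101.2739" fill="none" stroke="#008000"/>
  <polyline points="56.8059,63.5854 69.1190,58.6118 87.3522,62.2980 103.6906,65.6288 110.3194,59.5889" fill="none" stroke="#000000"/>
</svg>

y_svg = 124.0055 − y_m.

[1] S506→`#ff00ff` (score); closed run; points: 84.1416,57.5849 76.5201,17.7115 114.8622,31.0478

[2] S942→`#000000` (cut); closed run; points: 33.8041,15.2756 88.2311,15.2756 88.2311,37.7379 33.8041,37.7379

[3] S217→`#008000` (engrave); open run; points: 25.5253,24.1850 17.5135,33.8984 25.2180,56.6176 35.0084,82.3927 33.2545,101.2739

[4] S942→`#000000` (cut); open run; points: 56.8059,63.5854 69.1190,58.6118 87.3522,62.2980 103.6906,65.6288 110.3194,59.5889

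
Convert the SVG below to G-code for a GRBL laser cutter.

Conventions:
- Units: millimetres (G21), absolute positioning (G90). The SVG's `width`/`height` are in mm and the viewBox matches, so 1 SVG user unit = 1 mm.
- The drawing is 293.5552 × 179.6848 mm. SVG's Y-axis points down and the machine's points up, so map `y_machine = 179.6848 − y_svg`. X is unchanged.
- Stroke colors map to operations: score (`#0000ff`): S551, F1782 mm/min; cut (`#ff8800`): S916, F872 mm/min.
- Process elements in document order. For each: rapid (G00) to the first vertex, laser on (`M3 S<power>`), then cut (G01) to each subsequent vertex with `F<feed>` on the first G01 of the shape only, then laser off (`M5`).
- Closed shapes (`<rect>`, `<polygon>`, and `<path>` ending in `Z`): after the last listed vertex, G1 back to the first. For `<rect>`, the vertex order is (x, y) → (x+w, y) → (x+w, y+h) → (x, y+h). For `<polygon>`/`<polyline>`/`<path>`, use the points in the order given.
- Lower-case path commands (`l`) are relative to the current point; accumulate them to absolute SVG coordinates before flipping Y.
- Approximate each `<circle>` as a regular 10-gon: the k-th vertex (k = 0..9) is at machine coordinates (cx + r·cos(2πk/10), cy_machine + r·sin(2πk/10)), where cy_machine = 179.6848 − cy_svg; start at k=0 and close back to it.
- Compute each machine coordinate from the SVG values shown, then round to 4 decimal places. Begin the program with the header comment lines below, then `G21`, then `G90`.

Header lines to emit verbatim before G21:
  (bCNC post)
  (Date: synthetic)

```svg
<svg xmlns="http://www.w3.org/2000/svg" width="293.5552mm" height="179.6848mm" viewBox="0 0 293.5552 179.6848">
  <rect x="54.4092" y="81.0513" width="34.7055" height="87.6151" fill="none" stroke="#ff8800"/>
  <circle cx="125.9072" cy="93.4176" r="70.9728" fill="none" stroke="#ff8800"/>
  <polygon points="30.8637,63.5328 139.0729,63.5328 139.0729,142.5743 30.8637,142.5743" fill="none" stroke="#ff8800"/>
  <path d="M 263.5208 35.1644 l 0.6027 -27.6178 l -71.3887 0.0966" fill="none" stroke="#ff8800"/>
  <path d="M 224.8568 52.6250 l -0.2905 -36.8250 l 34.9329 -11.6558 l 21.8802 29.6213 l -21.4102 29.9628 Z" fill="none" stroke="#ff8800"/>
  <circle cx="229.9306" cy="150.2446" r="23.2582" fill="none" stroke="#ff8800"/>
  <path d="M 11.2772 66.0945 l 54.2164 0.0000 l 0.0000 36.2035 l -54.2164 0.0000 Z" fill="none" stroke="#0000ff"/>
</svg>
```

Since the viewBox matches the mm dimensions, user units are millimetres directly. The only transform is the Y-flip y_m = 179.6848 − y_svg.

Shape 1 is a rectangle drawn with `<rect>`. Its stroke #ff8800 means cut at S916, F872. After flipping Y the toolpath is (54.4092,98.6335) → (89.1147,98.6335) → (89.1147,11.0184) → (54.4092,11.0184) → (54.4092,98.6335), returning to the start.

Shape 2 is a circle drawn with `<circle>`. Its stroke #ff8800 means cut at S916, F872. After flipping Y the toolpath is (196.8800,86.2672) → (183.3254,127.9840) → (147.8390,153.7663) → (103.9754,153.7663) → (68.4890,127.9840) → (54.9344,86.2672) → (68.4890,44.5504) → (103.9754,18.7681) → (147.8390,18.7681) → (183.3254,44.5504) → (196.8800,86.2672), returning to the start.

Shape 3 is a rectangle drawn with `<polygon>`. Its stroke #ff8800 means cut at S916, F872. After flipping Y the toolpath is (30.8637,116.1520) → (139.0729,116.1520) → (139.0729,37.1105) → (30.8637,37.1105) → (30.8637,116.1520), returning to the start.

Shape 4 is a open polyline drawn with `<path>`. Its stroke #ff8800 means cut at S916, F872. After flipping Y the toolpath is (263.5208,144.5204) → (264.1235,172.1382) → (192.7348,172.0416).

Shape 5 is a regular polygon drawn with `<path>`. Its stroke #ff8800 means cut at S916, F872. After flipping Y the toolpath is (224.8568,127.0598) → (224.5663,163.8848) → (259.4992,175.5406) → (281.3794,145.9193) → (259.9692,115.9565) → (224.8568,127.0598), returning to the start.

Shape 6 is a circle drawn with `<circle>`. Its stroke #ff8800 means cut at S916, F872. After flipping Y the toolpath is (253.1888,29.4402) → (248.7469,43.1110) → (237.1178,51.5601) → (222.7434,51.5601) → (211.1143,43.1110) → (206.6724,29.4402) → (211.1143,15.7694) → (222.7434,7.3203) → (237.1178,7.3203) → (248.7469,15.7694) → (253.1888,29.4402), returning to the start.

Shape 7 is a rectangle drawn with `<path>`. Its stroke #0000ff means score at S551, F1782. After flipping Y the toolpath is (11.2772,113.5903) → (65.4936,113.5903) → (65.4936,77.3868) → (11.2772,77.3868) → (11.2772,113.5903), returning to the start.

(bCNC post)
(Date: synthetic)
G21
G90
G00 X54.4092 Y98.6335
M3 S916
G01 X89.1147 Y98.6335 F872
G01 X89.1147 Y11.0184
G01 X54.4092 Y11.0184
G01 X54.4092 Y98.6335
M5
G00 X196.8800 Y86.2672
M3 S916
G01 X183.3254 Y127.9840 F872
G01 X147.8390 Y153.7663
G01 X103.9754 Y153.7663
G01 X68.4890 Y127.9840
G01 X54.9344 Y86.2672
G01 X68.4890 Y44.5504
G01 X103.9754 Y18.7681
G01 X147.8390 Y18.7681
G01 X183.3254 Y44.5504
G01 X196.8800 Y86.2672
M5
G00 X30.8637 Y116.1520
M3 S916
G01 X139.0729 Y116.1520 F872
G01 X139.0729 Y37.1105
G01 X30.8637 Y37.1105
G01 X30.8637 Y116.1520
M5
G00 X263.5208 Y144.5204
M3 S916
G01 X264.1235 Y172.1382 F872
G01 X192.7348 Y172.0416
M5
G00 X224.8568 Y127.0598
M3 S916
G01 X224.5663 Y163.8848 F872
G01 X259.4992 Y175.5406
G01 X281.3794 Y145.9193
G01 X259.9692 Y115.9565
G01 X224.8568 Y127.0598
M5
G00 X253.1888 Y29.4402
M3 S916
G01 X248.7469 Y43.1110 F872
G01 X237.1178 Y51.5601
G01 X222.7434 Y51.5601
G01 X211.1143 Y43.1110
G01 X206.6724 Y29.4402
G01 X211.1143 Y15.7694
G01 X222.7434 Y7.3203
G01 X237.1178 Y7.3203
G01 X248.7469 Y15.7694
G01 X253.1888 Y29.4402
M5
G00 X11.2772 Y113.5903
M3 S551
G01 X65.4936 Y113.5903 F1782
G01 X65.4936 Y77.3868
G01 X11.2772 Y77.3868
G01 X11.2772 Y113.5903
M5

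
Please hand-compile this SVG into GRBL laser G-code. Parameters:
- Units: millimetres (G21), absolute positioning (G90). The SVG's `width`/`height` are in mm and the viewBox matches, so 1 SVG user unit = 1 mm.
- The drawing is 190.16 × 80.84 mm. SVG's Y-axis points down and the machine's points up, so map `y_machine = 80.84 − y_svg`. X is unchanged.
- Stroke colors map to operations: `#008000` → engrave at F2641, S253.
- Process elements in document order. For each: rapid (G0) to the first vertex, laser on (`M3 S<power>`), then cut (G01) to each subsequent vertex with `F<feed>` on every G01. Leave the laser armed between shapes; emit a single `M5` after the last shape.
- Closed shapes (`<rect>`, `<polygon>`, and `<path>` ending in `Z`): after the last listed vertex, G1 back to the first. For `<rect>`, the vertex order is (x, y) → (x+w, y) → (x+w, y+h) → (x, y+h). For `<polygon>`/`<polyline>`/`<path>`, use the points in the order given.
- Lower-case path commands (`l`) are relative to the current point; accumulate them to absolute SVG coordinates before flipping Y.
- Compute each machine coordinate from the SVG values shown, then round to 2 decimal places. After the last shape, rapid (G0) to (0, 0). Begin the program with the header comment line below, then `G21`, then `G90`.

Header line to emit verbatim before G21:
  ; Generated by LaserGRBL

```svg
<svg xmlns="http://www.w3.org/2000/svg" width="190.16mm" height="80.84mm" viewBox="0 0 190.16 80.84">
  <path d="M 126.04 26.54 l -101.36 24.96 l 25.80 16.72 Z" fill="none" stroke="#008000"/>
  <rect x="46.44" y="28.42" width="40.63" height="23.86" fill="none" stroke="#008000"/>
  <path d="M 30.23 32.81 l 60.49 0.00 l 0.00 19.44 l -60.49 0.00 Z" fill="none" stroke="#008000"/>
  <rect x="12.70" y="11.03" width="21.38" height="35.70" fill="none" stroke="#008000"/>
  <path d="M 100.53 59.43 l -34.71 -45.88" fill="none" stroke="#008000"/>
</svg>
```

1 u = 1 mm; y_m = 80.84 − y.

[1] `<path>` closed polygon, #008000→engrave S253 F2641: (126.04,54.30) → (24.68,29.34) → (50.48,12.62) → (126.04,54.30) (closed)

[2] `<rect>` rectangle, #008000→engrave S253 F2641: (46.44,52.42) → (87.07,52.42) → (87.07,28.56) → (46.44,28.56) → (46.44,52.42) (closed)

[3] `<path>` rectangle, #008000→engrave S253 F2641: (30.23,48.03) → (90.72,48.03) → (90.72,28.59) → (30.23,28.59) → (30.23,48.03) (closed)

[4] `<rect>` rectangle, #008000→engrave S253 F2641: (12.70,69.81) → (34.08,69.81) → (34.08,34.11) → (12.70,34.11) → (12.70,69.81) (closed)

[5] `<path>` line segment, #008000→engrave S253 F2641: (100.53,21.41) → (65.82,67.29)

; Generated by LaserGRBL
G21
G90
G0 X126.04 Y54.30
M3 S253
G01 X24.68 Y29.34 F2641
G01 X50.48 Y12.62 F2641
G01 X126.04 Y54.30 F2641
G0 X46.44 Y52.42
M3 S253
G01 X87.07 Y52.42 F2641
G01 X87.07 Y28.56 F2641
G01 X46.44 Y28.56 F2641
G01 X46.44 Y52.42 F2641
G0 X30.23 Y48.03
M3 S253
G01 X90.72 Y48.03 F2641
G01 X90.72 Y28.59 F2641
G01 X30.23 Y28.59 F2641
G01 X30.23 Y48.03 F2641
G0 X12.70 Y69.81
M3 S253
G01 X34.08 Y69.81 F2641
G01 X34.08 Y34.11 F2641
G01 X12.70 Y34.11 F2641
G01 X12.70 Y69.81 F2641
G0 X100.53 Y21.41
M3 S253
G01 X65.82 Y67.29 F2641
M5
G0 X0.00 Y0.00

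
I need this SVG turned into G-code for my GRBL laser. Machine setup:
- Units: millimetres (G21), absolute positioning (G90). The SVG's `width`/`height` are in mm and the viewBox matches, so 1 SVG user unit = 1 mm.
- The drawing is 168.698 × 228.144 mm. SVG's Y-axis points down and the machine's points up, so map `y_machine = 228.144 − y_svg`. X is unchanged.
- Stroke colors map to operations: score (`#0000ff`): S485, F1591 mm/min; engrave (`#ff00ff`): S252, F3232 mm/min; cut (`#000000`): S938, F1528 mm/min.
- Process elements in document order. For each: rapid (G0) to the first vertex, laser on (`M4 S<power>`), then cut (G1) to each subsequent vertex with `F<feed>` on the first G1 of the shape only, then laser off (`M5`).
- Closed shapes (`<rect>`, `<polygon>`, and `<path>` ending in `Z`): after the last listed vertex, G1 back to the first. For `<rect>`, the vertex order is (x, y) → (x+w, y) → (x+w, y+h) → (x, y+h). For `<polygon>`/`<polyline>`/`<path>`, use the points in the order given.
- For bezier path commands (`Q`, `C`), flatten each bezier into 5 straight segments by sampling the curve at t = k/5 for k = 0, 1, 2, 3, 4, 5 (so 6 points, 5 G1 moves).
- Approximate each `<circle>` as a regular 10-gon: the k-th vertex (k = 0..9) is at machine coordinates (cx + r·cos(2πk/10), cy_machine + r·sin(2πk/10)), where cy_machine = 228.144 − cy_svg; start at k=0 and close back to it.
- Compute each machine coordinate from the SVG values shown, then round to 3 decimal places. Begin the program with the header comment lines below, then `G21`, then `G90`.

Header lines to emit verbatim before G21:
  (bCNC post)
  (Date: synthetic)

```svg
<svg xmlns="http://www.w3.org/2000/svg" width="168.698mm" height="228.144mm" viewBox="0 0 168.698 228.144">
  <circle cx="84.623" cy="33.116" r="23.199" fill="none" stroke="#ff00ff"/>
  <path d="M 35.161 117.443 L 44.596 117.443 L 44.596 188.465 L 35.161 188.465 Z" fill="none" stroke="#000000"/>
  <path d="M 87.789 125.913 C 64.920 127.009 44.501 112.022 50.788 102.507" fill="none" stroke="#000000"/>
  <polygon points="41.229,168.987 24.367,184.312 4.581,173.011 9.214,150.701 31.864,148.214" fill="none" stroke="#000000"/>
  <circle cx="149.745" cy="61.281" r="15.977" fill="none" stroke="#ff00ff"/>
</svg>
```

Since the viewBox matches the mm dimensions, user units are millimetres directly. The only transform is the Y-flip y_m = 228.144 − y_svg.

Shape 1 is a circle drawn with `<circle>`. Its stroke #ff00ff means engrave at S252, F3232. After flipping Y the toolpath is (107.822,195.028) → (103.391,208.664) → (91.792,217.092) → (77.454,217.092) → (65.855,208.664) → (61.424,195.028) → (65.855,181.392) → (77.454,172.964) → (91.792,172.964) → (103.391,181.392) → (107.822,195.028), returning to the start.

Shape 2 is a rectangle drawn with `<path>`. Its stroke #000000 means cut at S938, F1528. After flipping Y the toolpath is (35.161,110.701) → (44.596,110.701) → (44.596,39.679) → (35.161,39.679) → (35.161,110.701), returning to the start.

Shape 3 is a cubic bezier drawn with `<path>`. Its stroke #000000 means cut at S938, F1528. After flipping Y the toolpath is (87.789,102.231) → (74.556,103.331) → (63.075,107.256) → (54.510,112.972) → (50.026,119.444) → (50.788,125.637).

Shape 4 is a regular polygon drawn with `<polygon>`. Its stroke #000000 means cut at S938, F1528. After flipping Y the toolpath is (41.229,59.157) → (24.367,43.832) → (4.581,55.133) → (9.214,77.443) → (31.864,79.930) → (41.229,59.157), returning to the start.

Shape 5 is a circle drawn with `<circle>`. Its stroke #ff00ff means engrave at S252, F3232. After flipping Y the toolpath is (165.722,166.863) → (162.671,176.254) → (154.682,182.058) → (144.808,182.058) → (136.819,176.254) → (133.768,166.863) → (136.819,157.472) → (144.808,151.668) → (154.682,151.668) → (162.671,157.472) → (165.722,166.863), returning to the start.

(bCNC post)
(Date: synthetic)
G21
G90
G0 X107.822 Y195.028
M4 S252
G1 X103.391 Y208.664 F3232
G1 X91.792 Y217.092
G1 X77.454 Y217.092
G1 X65.855 Y208.664
G1 X61.424 Y195.028
G1 X65.855 Y181.392
G1 X77.454 Y172.964
G1 X91.792 Y172.964
G1 X103.391 Y181.392
G1 X107.822 Y195.028
M5
G0 X35.161 Y110.701
M4 S938
G1 X44.596 Y110.701 F1528
G1 X44.596 Y39.679
G1 X35.161 Y39.679
G1 X35.161 Y110.701
M5
G0 X87.789 Y102.231
M4 S938
G1 X74.556 Y103.331 F1528
G1 X63.075 Y107.256
G1 X54.510 Y112.972
G1 X50.026 Y119.444
G1 X50.788 Y125.637
M5
G0 X41.229 Y59.157
M4 S938
G1 X24.367 Y43.832 F1528
G1 X4.581 Y55.133
G1 X9.214 Y77.443
G1 X31.864 Y79.930
G1 X41.229 Y59.157
M5
G0 X165.722 Y166.863
M4 S252
G1 X162.671 Y176.254 F3232
G1 X154.682 Y182.058
G1 X144.808 Y182.058
G1 X136.819 Y176.254
G1 X133.768 Y166.863
G1 X136.819 Y157.472
G1 X144.808 Y151.668
G1 X154.682 Y151.668
G1 X162.671 Y157.472
G1 X165.722 Y166.863
M5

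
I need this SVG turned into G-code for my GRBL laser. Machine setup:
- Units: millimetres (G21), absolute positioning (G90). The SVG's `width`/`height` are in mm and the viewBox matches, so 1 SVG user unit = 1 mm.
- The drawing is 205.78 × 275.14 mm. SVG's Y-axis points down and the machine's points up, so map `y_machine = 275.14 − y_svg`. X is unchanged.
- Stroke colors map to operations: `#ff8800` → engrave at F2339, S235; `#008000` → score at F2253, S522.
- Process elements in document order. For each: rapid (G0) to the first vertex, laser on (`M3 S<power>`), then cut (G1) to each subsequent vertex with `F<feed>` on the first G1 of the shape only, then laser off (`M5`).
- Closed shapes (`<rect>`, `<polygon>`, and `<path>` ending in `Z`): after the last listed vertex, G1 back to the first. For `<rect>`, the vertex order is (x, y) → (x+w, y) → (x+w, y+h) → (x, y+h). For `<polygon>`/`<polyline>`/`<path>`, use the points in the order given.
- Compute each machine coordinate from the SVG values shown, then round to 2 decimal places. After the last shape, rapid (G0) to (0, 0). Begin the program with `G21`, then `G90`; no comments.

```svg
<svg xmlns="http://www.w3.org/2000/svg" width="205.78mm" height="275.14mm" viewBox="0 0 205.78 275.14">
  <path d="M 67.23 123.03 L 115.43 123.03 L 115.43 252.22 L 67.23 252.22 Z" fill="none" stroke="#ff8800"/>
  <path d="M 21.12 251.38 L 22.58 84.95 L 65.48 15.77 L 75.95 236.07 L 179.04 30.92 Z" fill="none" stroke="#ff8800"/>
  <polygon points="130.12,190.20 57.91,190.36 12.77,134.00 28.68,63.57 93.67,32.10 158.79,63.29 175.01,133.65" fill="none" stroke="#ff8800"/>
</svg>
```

G21
G90
G0 X67.23 Y152.11
M3 S235
G1 X115.43 Y152.11 F2339
G1 X115.43 Y22.92
G1 X67.23 Y22.92
G1 X67.23 Y152.11
M5
G0 X21.12 Y23.76
M3 S235
G1 X22.58 Y190.19 F2339
G1 X65.48 Y259.37
G1 X75.95 Y39.07
G1 X179.04 Y244.22
G1 X21.12 Y23.76
M5
G0 X130.12 Y84.94
M3 S235
G1 X57.91 Y84.78 F2339
G1 X12.77 Y141.14
G1 X28.68 Y211.57
G1 X93.67 Y243.04
G1 X158.79 Y211.85
G1 X175.01 Y141.49
G1 X130.12 Y84.94
M5
G0 X0.00 Y0.00

Since the viewBox matches the mm dimensions, user units are millimetres directly. The only transform is the Y-flip y_m = 275.14 − y_svg.

Shape 1 is a rectangle drawn with `<path>`. Its stroke #ff8800 means engrave at S235, F2339. After flipping Y the toolpath is (67.23,152.11) → (115.43,152.11) → (115.43,22.92) → (67.23,22.92) → (67.23,152.11), returning to the start.

Shape 2 is a closed polygon drawn with `<path>`. Its stroke #ff8800 means engrave at S235, F2339. After flipping Y the toolpath is (21.12,23.76) → (22.58,190.19) → (65.48,259.37) → (75.95,39.07) → (179.04,244.22) → (21.12,23.76), returning to the start.

Shape 3 is a regular polygon drawn with `<polygon>`. Its stroke #ff8800 means engrave at S235, F2339. After flipping Y the toolpath is (130.12,84.94) → (57.91,84.78) → (12.77,141.14) → (28.68,211.57) → (93.67,243.04) → (158.79,211.85) → (175.01,141.49) → (130.12,84.94), returning to the start.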